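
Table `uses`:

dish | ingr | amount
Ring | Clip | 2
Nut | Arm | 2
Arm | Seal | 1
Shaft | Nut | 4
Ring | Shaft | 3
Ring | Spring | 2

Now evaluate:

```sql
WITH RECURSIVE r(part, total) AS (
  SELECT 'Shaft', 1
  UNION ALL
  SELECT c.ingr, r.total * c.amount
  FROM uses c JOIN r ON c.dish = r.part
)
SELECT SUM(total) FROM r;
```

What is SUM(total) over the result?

Base: (Shaft, total=1).
Iteration 1: components of {Shaft} -> Nut = 1*4 = 4.
Iteration 2: components of {Nut} -> Arm = 4*2 = 8.
Iteration 3: components of {Arm} -> Seal = 8*1 = 8.
Iteration 4: no further components; recursion stops.
SUM(total) = 1 + 4 + 8 + 8 = 21.

21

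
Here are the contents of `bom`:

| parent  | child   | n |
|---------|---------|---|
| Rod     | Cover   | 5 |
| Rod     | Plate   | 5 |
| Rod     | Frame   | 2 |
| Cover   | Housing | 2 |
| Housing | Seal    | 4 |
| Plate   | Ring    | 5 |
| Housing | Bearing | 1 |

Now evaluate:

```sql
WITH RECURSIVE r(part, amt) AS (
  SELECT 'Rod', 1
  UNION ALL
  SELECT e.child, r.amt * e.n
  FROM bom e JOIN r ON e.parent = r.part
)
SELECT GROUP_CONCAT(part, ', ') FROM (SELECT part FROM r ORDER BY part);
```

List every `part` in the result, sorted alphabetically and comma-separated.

Bearing, Cover, Frame, Housing, Plate, Ring, Rod, Seal

Base: (Rod, amt=1).
Iteration 1: components of {Rod} -> Cover = 1*5 = 5, Frame = 1*2 = 2, Plate = 1*5 = 5.
Iteration 2: components of {Cover,Frame,Plate} -> Housing = 5*2 = 10, Ring = 5*5 = 25.
Iteration 3: components of {Housing,Ring} -> Bearing = 10*1 = 10, Seal = 10*4 = 40.
Iteration 4: no further components; recursion stops.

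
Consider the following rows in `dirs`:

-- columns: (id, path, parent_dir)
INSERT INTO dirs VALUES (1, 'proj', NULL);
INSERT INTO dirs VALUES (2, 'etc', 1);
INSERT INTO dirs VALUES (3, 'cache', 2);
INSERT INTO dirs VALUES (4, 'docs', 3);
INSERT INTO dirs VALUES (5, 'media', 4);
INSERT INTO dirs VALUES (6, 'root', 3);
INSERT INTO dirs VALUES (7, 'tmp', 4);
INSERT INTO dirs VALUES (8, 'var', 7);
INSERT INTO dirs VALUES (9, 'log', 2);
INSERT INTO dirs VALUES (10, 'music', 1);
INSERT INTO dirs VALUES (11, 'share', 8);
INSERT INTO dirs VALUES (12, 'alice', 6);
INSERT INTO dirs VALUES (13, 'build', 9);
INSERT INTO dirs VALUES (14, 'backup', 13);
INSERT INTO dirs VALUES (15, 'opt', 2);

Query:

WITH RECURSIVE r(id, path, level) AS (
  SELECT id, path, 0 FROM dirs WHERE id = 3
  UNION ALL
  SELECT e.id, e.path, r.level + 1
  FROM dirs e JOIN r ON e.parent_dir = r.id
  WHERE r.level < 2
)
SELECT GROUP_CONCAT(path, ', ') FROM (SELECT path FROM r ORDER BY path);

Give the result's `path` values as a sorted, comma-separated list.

Base: id=3 (cache) at level 0.
Iteration 1: rows with parent_dir in {3} -> docs (id 4, level 1), root (id 6, level 1).
Iteration 2: rows with parent_dir in {4,6} -> media (id 5, level 2), tmp (id 7, level 2), alice (id 12, level 2).
Iteration 3: level < 2 fails for all current rows; recursion stops.

alice, cache, docs, media, root, tmp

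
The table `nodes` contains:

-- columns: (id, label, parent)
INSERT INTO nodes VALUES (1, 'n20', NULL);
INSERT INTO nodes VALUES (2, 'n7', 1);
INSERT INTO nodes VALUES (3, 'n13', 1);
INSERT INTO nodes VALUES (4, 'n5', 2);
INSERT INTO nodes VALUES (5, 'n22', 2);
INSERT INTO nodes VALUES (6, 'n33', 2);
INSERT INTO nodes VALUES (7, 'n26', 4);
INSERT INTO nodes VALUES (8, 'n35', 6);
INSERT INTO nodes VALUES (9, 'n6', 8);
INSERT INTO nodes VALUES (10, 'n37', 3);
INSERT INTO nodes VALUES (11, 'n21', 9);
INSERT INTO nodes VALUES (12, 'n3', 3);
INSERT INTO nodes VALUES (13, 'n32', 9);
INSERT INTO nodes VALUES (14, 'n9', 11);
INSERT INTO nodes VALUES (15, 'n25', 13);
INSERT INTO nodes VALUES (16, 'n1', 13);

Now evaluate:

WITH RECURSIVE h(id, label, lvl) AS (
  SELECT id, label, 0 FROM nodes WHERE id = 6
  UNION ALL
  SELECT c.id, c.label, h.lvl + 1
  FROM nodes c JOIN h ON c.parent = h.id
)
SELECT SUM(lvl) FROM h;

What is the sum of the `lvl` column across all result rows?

21

Base: id=6 (n33) at lvl 0.
Iteration 1: rows with parent in {6} -> n35 (id 8, lvl 1).
Iteration 2: rows with parent in {8} -> n6 (id 9, lvl 2).
Iteration 3: rows with parent in {9} -> n21 (id 11, lvl 3), n32 (id 13, lvl 3).
Iteration 4: rows with parent in {11,13} -> n9 (id 14, lvl 4), n25 (id 15, lvl 4), n1 (id 16, lvl 4).
Iteration 5: no rows with parent in {14,15,16}; recursion stops.
SUM(lvl) = 0 + 1 + 2 + 3 + 3 + 4 + 4 + 4 = 21.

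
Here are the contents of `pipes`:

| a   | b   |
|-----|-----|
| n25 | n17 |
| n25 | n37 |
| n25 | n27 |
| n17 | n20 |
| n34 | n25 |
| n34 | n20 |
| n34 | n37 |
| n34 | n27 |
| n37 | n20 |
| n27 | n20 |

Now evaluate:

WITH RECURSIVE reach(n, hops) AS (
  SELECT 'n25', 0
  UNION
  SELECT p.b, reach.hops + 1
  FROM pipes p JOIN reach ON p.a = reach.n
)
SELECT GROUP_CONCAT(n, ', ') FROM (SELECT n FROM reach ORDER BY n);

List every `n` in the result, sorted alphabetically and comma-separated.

Base: (n25, hops=0).
Iteration 1: edges from {n25} -> (n17, hops=1), (n27, hops=1), (n37, hops=1).
Iteration 2: edges from {n17,n27,n37} -> (n20, hops=2). [UNION drops 2 duplicate row(s)]
Iteration 3: no outgoing edges from {n20}; recursion stops.

n17, n20, n25, n27, n37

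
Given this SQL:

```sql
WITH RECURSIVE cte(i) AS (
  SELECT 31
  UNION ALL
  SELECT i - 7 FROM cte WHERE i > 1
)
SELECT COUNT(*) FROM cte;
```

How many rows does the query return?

Base: i=31.
Iteration 1: 31 > 1 holds -> i = 31 - 7 = 24.
Iteration 2: 24 > 1 holds -> i = 24 - 7 = 17.
Iteration 3: 17 > 1 holds -> i = 17 - 7 = 10.
Iteration 4: 10 > 1 holds -> i = 10 - 7 = 3.
Iteration 5: 3 > 1 holds -> i = 3 - 7 = -4.
Iteration 6: -4 > 1 fails; recursion stops.
Total rows emitted: 6.

6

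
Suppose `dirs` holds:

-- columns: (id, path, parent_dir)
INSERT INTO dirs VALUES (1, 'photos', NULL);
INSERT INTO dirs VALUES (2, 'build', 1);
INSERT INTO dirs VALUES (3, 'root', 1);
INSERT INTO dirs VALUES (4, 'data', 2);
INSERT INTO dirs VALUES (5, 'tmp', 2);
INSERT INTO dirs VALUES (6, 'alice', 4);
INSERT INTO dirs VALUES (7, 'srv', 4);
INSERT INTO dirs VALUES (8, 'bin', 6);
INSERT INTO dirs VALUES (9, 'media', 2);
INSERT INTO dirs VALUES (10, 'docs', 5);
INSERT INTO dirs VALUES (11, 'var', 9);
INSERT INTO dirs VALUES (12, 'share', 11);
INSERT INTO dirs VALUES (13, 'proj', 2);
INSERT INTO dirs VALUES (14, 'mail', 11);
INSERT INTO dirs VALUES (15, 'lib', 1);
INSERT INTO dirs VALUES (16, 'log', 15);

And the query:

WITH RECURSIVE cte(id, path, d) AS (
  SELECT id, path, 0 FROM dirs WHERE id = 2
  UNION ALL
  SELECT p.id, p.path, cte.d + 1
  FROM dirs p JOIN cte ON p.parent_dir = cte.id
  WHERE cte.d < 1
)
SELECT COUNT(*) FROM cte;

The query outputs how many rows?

5

Base: id=2 (build) at d 0.
Iteration 1: rows with parent_dir in {2} -> data (id 4, d 1), tmp (id 5, d 1), media (id 9, d 1), proj (id 13, d 1).
Iteration 2: d < 1 fails for all current rows; recursion stops.
Total rows emitted: 5.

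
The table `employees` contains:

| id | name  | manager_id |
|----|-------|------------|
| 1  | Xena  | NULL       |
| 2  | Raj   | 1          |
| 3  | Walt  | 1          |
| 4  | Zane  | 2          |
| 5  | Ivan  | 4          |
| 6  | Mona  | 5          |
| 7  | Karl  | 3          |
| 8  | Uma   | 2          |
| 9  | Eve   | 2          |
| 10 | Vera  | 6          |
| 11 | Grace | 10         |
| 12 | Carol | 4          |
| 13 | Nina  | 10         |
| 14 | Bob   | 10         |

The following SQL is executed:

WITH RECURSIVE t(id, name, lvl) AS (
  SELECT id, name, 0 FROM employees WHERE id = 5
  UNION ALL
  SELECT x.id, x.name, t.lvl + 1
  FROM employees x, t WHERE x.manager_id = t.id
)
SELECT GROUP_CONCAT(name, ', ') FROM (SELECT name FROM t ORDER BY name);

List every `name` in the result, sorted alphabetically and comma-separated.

Bob, Grace, Ivan, Mona, Nina, Vera

Base: id=5 (Ivan) at lvl 0.
Iteration 1: rows with manager_id in {5} -> Mona (id 6, lvl 1).
Iteration 2: rows with manager_id in {6} -> Vera (id 10, lvl 2).
Iteration 3: rows with manager_id in {10} -> Grace (id 11, lvl 3), Nina (id 13, lvl 3), Bob (id 14, lvl 3).
Iteration 4: no rows with manager_id in {11,13,14}; recursion stops.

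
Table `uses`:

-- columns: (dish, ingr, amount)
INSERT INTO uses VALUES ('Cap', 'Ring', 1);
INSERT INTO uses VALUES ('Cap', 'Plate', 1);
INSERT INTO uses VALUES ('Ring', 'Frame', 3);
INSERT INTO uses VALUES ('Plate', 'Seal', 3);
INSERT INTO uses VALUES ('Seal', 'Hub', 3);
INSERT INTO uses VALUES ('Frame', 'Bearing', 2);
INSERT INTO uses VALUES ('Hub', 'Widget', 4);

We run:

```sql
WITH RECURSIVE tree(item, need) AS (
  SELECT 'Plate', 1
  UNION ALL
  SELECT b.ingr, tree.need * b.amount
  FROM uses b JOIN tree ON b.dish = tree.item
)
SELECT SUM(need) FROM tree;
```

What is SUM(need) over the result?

Base: (Plate, need=1).
Iteration 1: components of {Plate} -> Seal = 1*3 = 3.
Iteration 2: components of {Seal} -> Hub = 3*3 = 9.
Iteration 3: components of {Hub} -> Widget = 9*4 = 36.
Iteration 4: no further components; recursion stops.
SUM(need) = 1 + 3 + 9 + 36 = 49.

49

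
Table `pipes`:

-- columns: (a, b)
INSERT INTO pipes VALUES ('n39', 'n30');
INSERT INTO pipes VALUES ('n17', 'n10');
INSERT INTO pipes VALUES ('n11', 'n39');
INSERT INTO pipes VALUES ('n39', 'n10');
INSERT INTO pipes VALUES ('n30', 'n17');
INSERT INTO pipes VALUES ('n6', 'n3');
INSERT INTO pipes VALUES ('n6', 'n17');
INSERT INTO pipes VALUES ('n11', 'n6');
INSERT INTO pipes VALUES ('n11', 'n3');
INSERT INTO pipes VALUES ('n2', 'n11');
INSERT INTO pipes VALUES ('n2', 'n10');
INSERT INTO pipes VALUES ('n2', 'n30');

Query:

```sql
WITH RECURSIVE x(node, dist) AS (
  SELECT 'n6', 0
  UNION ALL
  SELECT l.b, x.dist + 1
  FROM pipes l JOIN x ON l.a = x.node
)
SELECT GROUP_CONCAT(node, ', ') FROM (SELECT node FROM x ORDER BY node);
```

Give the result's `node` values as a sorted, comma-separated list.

Base: (n6, dist=0).
Iteration 1: edges from {n6} -> (n17, dist=1), (n3, dist=1).
Iteration 2: edges from {n17,n3} -> (n10, dist=2).
Iteration 3: no outgoing edges from {n10}; recursion stops.

n10, n17, n3, n6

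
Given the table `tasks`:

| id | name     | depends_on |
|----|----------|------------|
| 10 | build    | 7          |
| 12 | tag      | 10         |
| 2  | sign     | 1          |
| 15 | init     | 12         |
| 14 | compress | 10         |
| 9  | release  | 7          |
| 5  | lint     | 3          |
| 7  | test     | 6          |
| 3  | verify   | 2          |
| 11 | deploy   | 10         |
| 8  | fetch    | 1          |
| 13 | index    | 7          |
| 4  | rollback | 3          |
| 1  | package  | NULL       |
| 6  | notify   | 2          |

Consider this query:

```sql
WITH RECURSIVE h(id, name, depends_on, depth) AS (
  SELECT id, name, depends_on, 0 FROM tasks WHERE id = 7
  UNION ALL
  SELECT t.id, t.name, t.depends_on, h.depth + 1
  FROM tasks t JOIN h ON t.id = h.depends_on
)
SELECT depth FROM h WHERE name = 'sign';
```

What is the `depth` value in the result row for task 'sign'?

2

Base: id=7 (test), depends_on=6, depth 0.
Iteration 1: join on id=6 -> notify (id 6, depends_on=2, depth 1).
Iteration 2: join on id=2 -> sign (id 2, depends_on=1, depth 2).
Iteration 3: join on id=1 -> package (id 1, depends_on=NULL, depth 3).
Iteration 4: depends_on is NULL; no match; recursion stops.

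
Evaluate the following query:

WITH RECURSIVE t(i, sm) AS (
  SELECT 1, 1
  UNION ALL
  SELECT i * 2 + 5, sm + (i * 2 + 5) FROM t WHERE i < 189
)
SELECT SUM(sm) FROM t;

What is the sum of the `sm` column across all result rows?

Base: i=1, sm=1.
Iteration 1: 1 < 189 holds -> i = 1 * 2 + 5 = 7, sm = 1 + 7 = 8.
Iteration 2: 7 < 189 holds -> i = 7 * 2 + 5 = 19, sm = 8 + 19 = 27.
Iteration 3: 19 < 189 holds -> i = 19 * 2 + 5 = 43, sm = 27 + 43 = 70.
Iteration 4: 43 < 189 holds -> i = 43 * 2 + 5 = 91, sm = 70 + 91 = 161.
Iteration 5: 91 < 189 holds -> i = 91 * 2 + 5 = 187, sm = 161 + 187 = 348.
Iteration 6: 187 < 189 holds -> i = 187 * 2 + 5 = 379, sm = 348 + 379 = 727.
Iteration 7: 379 < 189 fails; recursion stops.
SUM(sm) = 1 + 8 + 27 + 70 + 161 + 348 + 727 = 1342.

1342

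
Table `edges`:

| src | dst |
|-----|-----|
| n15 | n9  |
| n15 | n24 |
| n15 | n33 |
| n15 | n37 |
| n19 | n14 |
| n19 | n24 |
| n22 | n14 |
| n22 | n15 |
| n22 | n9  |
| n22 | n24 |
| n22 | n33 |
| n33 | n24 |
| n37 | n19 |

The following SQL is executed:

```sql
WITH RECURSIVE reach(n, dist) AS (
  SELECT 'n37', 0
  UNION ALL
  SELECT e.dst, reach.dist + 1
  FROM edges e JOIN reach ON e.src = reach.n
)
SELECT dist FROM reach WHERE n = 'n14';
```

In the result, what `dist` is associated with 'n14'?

2

Base: (n37, dist=0).
Iteration 1: edges from {n37} -> (n19, dist=1).
Iteration 2: edges from {n19} -> (n14, dist=2), (n24, dist=2).
Iteration 3: no outgoing edges from {n14,n24}; recursion stops.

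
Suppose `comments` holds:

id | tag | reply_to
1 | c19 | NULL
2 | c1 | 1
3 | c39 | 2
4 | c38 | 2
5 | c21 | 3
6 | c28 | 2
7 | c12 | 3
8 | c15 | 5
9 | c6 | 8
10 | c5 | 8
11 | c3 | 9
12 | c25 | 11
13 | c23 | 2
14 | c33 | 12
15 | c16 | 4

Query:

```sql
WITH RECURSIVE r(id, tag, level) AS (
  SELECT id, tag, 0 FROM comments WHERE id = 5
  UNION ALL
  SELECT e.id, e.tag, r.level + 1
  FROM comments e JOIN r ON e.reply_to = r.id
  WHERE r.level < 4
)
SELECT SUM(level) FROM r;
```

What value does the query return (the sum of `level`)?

12

Base: id=5 (c21) at level 0.
Iteration 1: rows with reply_to in {5} -> c15 (id 8, level 1).
Iteration 2: rows with reply_to in {8} -> c6 (id 9, level 2), c5 (id 10, level 2).
Iteration 3: rows with reply_to in {9,10} -> c3 (id 11, level 3).
Iteration 4: rows with reply_to in {11} -> c25 (id 12, level 4).
Iteration 5: level < 4 fails for all current rows; recursion stops.
SUM(level) = 0 + 1 + 2 + 2 + 3 + 4 = 12.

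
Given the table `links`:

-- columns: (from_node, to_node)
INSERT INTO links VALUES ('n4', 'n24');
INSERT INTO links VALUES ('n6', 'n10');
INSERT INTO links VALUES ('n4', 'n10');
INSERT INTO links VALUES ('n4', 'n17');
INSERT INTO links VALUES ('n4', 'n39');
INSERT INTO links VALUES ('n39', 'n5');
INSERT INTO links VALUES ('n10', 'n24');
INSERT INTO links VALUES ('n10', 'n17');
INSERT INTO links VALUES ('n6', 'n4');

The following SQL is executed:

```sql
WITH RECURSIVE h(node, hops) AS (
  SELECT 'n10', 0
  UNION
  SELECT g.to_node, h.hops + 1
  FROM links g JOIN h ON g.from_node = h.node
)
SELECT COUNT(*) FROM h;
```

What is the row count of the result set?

3

Base: (n10, hops=0).
Iteration 1: edges from {n10} -> (n17, hops=1), (n24, hops=1).
Iteration 2: no outgoing edges from {n17,n24}; recursion stops.
Total rows emitted: 3.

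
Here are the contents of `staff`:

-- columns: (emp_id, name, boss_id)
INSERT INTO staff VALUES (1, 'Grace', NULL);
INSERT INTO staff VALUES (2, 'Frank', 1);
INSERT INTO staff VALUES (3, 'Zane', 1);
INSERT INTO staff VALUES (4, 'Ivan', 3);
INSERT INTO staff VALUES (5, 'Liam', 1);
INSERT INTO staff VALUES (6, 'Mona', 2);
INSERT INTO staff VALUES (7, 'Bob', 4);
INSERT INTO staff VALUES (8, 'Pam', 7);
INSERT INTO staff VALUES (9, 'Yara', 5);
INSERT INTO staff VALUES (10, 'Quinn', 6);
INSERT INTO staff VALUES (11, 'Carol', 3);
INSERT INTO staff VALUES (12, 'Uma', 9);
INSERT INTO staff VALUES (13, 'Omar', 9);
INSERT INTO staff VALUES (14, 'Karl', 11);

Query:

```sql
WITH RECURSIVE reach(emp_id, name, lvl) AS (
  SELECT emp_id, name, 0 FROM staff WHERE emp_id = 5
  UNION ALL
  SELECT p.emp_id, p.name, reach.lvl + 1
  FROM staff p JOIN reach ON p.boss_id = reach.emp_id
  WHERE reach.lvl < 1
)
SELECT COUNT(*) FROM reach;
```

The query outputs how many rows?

Base: emp_id=5 (Liam) at lvl 0.
Iteration 1: rows with boss_id in {5} -> Yara (id 9, lvl 1).
Iteration 2: lvl < 1 fails for all current rows; recursion stops.
Total rows emitted: 2.

2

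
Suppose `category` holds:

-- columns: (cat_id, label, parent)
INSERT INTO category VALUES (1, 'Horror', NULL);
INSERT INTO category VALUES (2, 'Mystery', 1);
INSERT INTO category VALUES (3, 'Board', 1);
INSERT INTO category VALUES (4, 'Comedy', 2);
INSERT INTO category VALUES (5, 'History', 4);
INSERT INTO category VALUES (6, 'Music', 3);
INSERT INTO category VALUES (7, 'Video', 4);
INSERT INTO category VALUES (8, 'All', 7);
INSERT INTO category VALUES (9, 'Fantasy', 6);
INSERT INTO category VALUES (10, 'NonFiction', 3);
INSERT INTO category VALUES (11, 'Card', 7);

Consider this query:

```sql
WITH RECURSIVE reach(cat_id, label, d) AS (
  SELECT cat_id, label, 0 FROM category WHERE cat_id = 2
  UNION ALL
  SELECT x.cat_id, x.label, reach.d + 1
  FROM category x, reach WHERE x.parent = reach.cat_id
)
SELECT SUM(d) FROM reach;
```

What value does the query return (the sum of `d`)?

11

Base: cat_id=2 (Mystery) at d 0.
Iteration 1: rows with parent in {2} -> Comedy (id 4, d 1).
Iteration 2: rows with parent in {4} -> History (id 5, d 2), Video (id 7, d 2).
Iteration 3: rows with parent in {5,7} -> All (id 8, d 3), Card (id 11, d 3).
Iteration 4: no rows with parent in {8,11}; recursion stops.
SUM(d) = 0 + 1 + 2 + 2 + 3 + 3 = 11.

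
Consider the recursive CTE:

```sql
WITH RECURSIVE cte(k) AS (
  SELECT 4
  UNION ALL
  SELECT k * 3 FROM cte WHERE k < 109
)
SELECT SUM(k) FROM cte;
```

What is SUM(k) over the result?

484

Base: k=4.
Iteration 1: 4 < 109 holds -> k = 4 * 3 = 12.
Iteration 2: 12 < 109 holds -> k = 12 * 3 = 36.
Iteration 3: 36 < 109 holds -> k = 36 * 3 = 108.
Iteration 4: 108 < 109 holds -> k = 108 * 3 = 324.
Iteration 5: 324 < 109 fails; recursion stops.
SUM(k) = 4 + 12 + 36 + 108 + 324 = 484.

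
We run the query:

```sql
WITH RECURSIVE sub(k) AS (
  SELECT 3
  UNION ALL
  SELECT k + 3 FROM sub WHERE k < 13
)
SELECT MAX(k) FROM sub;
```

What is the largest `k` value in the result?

15

Base: k=3.
Iteration 1: 3 < 13 holds -> k = 3 + 3 = 6.
Iteration 2: 6 < 13 holds -> k = 6 + 3 = 9.
Iteration 3: 9 < 13 holds -> k = 9 + 3 = 12.
Iteration 4: 12 < 13 holds -> k = 12 + 3 = 15.
Iteration 5: 15 < 13 fails; recursion stops.
k values: 3, 6, 9, 12, 15; the maximum is 15.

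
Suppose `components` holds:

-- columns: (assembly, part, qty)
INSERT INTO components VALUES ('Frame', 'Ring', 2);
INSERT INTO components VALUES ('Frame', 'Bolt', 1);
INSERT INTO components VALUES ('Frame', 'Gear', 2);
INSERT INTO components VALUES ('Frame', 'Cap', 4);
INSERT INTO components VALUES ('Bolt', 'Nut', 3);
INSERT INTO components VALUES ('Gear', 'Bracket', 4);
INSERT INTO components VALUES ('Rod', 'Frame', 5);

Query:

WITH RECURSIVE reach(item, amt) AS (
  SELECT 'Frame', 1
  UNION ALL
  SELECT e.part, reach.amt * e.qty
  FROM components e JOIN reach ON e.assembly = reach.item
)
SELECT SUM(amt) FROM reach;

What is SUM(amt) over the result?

21

Base: (Frame, amt=1).
Iteration 1: components of {Frame} -> Bolt = 1*1 = 1, Cap = 1*4 = 4, Gear = 1*2 = 2, Ring = 1*2 = 2.
Iteration 2: components of {Bolt,Cap,Gear,Ring} -> Bracket = 2*4 = 8, Nut = 1*3 = 3.
Iteration 3: no further components; recursion stops.
SUM(amt) = 1 + 4 + 2 + 2 + 1 + 8 + 3 = 21.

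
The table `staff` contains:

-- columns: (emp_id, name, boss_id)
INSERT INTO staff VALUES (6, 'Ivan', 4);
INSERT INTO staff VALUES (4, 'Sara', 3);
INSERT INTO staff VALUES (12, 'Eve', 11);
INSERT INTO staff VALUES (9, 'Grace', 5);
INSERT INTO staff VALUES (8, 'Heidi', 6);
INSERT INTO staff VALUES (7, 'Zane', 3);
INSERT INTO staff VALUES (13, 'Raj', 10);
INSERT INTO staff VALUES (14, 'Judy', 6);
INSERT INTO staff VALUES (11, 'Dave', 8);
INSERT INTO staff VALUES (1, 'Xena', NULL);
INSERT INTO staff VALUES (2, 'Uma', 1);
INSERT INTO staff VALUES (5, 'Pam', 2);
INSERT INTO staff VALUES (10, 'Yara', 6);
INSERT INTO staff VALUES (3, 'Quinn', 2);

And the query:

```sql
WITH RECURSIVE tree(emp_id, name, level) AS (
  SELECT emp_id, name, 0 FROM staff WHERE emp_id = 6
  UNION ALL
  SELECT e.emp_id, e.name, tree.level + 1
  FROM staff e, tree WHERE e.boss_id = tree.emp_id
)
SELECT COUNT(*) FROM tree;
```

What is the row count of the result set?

7

Base: emp_id=6 (Ivan) at level 0.
Iteration 1: rows with boss_id in {6} -> Heidi (id 8, level 1), Yara (id 10, level 1), Judy (id 14, level 1).
Iteration 2: rows with boss_id in {8,10,14} -> Dave (id 11, level 2), Raj (id 13, level 2).
Iteration 3: rows with boss_id in {11,13} -> Eve (id 12, level 3).
Iteration 4: no rows with boss_id in {12}; recursion stops.
Total rows emitted: 7.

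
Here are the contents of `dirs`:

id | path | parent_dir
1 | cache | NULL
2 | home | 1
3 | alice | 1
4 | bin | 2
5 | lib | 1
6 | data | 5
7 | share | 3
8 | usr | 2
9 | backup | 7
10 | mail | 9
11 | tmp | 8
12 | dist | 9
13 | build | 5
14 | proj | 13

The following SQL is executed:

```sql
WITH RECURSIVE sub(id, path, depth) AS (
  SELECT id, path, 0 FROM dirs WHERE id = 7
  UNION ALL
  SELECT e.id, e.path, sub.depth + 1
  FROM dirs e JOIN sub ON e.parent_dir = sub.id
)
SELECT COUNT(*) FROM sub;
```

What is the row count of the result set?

Base: id=7 (share) at depth 0.
Iteration 1: rows with parent_dir in {7} -> backup (id 9, depth 1).
Iteration 2: rows with parent_dir in {9} -> mail (id 10, depth 2), dist (id 12, depth 2).
Iteration 3: no rows with parent_dir in {10,12}; recursion stops.
Total rows emitted: 4.

4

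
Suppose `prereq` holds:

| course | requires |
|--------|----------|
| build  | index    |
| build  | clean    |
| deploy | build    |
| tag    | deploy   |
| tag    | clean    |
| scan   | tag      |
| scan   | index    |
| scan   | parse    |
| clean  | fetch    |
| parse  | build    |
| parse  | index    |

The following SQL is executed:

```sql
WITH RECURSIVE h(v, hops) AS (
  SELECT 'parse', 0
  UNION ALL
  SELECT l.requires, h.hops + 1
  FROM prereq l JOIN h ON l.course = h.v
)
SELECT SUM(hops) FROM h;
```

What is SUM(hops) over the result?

Base: (parse, hops=0).
Iteration 1: edges from {parse} -> (build, hops=1), (index, hops=1).
Iteration 2: edges from {build,index} -> (clean, hops=2), (index, hops=2).
Iteration 3: edges from {clean,index} -> (fetch, hops=3).
Iteration 4: no outgoing edges from {fetch}; recursion stops.
SUM(hops) = 0 + 1 + 1 + 2 + 2 + 3 = 9.

9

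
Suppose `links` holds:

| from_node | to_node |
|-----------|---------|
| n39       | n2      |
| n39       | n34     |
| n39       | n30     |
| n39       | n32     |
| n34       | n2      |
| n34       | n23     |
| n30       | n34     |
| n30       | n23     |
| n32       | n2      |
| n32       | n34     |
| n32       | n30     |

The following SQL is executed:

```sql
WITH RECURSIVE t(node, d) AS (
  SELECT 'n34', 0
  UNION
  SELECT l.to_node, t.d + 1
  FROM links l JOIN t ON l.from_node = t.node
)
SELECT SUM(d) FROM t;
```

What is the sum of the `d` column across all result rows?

Base: (n34, d=0).
Iteration 1: edges from {n34} -> (n2, d=1), (n23, d=1).
Iteration 2: no outgoing edges from {n2,n23}; recursion stops.
SUM(d) = 0 + 1 + 1 = 2.

2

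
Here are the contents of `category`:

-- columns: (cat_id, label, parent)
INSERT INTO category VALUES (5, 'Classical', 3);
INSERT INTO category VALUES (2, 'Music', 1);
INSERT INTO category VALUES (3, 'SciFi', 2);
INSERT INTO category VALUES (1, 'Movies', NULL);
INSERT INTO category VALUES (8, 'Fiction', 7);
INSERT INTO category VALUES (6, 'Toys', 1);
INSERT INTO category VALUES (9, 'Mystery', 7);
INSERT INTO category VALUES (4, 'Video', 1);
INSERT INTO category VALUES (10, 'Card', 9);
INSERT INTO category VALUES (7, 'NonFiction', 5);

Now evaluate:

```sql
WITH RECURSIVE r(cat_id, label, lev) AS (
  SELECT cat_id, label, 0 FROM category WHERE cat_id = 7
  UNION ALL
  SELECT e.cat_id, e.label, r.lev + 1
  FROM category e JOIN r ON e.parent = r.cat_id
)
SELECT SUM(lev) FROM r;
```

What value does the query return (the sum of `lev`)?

4

Base: cat_id=7 (NonFiction) at lev 0.
Iteration 1: rows with parent in {7} -> Fiction (id 8, lev 1), Mystery (id 9, lev 1).
Iteration 2: rows with parent in {8,9} -> Card (id 10, lev 2).
Iteration 3: no rows with parent in {10}; recursion stops.
SUM(lev) = 0 + 1 + 1 + 2 = 4.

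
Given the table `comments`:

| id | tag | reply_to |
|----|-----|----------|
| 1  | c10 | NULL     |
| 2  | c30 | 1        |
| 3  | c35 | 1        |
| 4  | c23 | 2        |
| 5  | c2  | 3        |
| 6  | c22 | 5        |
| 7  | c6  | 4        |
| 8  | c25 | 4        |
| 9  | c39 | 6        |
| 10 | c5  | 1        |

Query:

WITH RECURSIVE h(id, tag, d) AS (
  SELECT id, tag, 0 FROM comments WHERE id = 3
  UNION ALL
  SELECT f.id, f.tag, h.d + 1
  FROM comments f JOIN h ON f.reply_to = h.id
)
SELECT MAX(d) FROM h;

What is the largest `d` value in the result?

Base: id=3 (c35) at d 0.
Iteration 1: rows with reply_to in {3} -> c2 (id 5, d 1).
Iteration 2: rows with reply_to in {5} -> c22 (id 6, d 2).
Iteration 3: rows with reply_to in {6} -> c39 (id 9, d 3).
Iteration 4: no rows with reply_to in {9}; recursion stops.
d values: 0, 1, 2, 3; the maximum is 3.

3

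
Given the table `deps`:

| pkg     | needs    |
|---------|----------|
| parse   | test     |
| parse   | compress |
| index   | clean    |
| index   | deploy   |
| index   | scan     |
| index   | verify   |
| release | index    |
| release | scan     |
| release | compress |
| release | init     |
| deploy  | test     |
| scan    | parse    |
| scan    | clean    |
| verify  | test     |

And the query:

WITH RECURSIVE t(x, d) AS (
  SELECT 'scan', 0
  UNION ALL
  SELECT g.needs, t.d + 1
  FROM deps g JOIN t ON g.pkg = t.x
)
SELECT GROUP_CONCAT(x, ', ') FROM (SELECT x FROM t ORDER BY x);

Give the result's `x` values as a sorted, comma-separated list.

clean, compress, parse, scan, test

Base: (scan, d=0).
Iteration 1: edges from {scan} -> (clean, d=1), (parse, d=1).
Iteration 2: edges from {clean,parse} -> (compress, d=2), (test, d=2).
Iteration 3: no outgoing edges from {compress,test}; recursion stops.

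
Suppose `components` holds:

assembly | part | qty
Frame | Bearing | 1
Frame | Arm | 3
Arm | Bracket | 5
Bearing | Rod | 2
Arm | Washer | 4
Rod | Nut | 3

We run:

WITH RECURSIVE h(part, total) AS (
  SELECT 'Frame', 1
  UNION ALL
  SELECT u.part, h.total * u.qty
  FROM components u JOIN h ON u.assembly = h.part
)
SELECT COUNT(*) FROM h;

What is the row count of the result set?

Base: (Frame, total=1).
Iteration 1: components of {Frame} -> Arm = 1*3 = 3, Bearing = 1*1 = 1.
Iteration 2: components of {Arm,Bearing} -> Bracket = 3*5 = 15, Rod = 1*2 = 2, Washer = 3*4 = 12.
Iteration 3: components of {Bracket,Rod,Washer} -> Nut = 2*3 = 6.
Iteration 4: no further components; recursion stops.
Total rows emitted: 7.

7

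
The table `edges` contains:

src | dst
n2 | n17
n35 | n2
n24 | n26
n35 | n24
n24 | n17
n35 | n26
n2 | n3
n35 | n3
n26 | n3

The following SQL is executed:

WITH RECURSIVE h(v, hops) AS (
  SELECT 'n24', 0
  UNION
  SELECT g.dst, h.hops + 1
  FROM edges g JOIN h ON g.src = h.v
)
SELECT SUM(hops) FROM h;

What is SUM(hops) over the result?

Base: (n24, hops=0).
Iteration 1: edges from {n24} -> (n17, hops=1), (n26, hops=1).
Iteration 2: edges from {n17,n26} -> (n3, hops=2).
Iteration 3: no outgoing edges from {n3}; recursion stops.
SUM(hops) = 0 + 1 + 1 + 2 = 4.

4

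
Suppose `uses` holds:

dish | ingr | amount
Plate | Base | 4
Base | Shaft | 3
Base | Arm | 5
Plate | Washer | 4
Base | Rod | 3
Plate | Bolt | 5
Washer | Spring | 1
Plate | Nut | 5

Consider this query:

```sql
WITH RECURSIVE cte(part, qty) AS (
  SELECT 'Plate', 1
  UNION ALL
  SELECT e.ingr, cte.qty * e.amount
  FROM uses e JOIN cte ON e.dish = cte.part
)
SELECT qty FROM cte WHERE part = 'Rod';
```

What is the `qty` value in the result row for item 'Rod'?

12

Base: (Plate, qty=1).
Iteration 1: components of {Plate} -> Base = 1*4 = 4, Bolt = 1*5 = 5, Nut = 1*5 = 5, Washer = 1*4 = 4.
Iteration 2: components of {Base,Bolt,Nut,Washer} -> Arm = 4*5 = 20, Rod = 4*3 = 12, Shaft = 4*3 = 12, Spring = 4*1 = 4.
Iteration 3: no further components; recursion stops.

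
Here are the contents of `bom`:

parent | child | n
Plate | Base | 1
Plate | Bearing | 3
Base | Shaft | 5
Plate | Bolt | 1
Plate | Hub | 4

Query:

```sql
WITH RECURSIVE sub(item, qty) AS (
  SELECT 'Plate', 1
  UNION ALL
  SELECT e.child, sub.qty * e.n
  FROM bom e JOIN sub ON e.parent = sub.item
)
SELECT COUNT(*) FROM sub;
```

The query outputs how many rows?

6

Base: (Plate, qty=1).
Iteration 1: components of {Plate} -> Base = 1*1 = 1, Bearing = 1*3 = 3, Bolt = 1*1 = 1, Hub = 1*4 = 4.
Iteration 2: components of {Base,Bearing,Bolt,Hub} -> Shaft = 1*5 = 5.
Iteration 3: no further components; recursion stops.
Total rows emitted: 6.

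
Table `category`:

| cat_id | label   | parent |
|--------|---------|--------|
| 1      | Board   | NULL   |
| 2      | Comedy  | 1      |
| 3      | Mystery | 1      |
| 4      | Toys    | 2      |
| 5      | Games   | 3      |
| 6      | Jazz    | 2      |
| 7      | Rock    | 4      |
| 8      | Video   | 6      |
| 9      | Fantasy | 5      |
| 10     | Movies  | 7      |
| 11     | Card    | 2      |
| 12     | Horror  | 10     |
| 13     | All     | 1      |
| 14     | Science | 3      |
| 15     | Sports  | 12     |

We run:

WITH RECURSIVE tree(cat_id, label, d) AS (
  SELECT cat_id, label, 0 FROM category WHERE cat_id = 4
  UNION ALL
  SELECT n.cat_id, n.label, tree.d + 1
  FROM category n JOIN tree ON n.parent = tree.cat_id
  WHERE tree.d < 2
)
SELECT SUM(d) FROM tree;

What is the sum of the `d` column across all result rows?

Base: cat_id=4 (Toys) at d 0.
Iteration 1: rows with parent in {4} -> Rock (id 7, d 1).
Iteration 2: rows with parent in {7} -> Movies (id 10, d 2).
Iteration 3: d < 2 fails for all current rows; recursion stops.
SUM(d) = 0 + 1 + 2 = 3.

3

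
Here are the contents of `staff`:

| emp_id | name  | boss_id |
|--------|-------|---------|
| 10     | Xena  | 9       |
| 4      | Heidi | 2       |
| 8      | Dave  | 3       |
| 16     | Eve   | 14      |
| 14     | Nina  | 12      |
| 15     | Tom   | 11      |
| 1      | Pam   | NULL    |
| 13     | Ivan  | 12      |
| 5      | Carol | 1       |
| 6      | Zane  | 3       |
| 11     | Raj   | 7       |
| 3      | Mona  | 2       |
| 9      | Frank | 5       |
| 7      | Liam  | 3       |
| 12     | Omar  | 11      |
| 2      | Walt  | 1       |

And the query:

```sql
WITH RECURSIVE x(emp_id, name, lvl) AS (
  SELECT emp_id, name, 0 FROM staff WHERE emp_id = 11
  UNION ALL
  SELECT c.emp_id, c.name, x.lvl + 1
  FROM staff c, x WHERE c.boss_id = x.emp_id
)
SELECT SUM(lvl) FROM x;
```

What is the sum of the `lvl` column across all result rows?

Base: emp_id=11 (Raj) at lvl 0.
Iteration 1: rows with boss_id in {11} -> Omar (id 12, lvl 1), Tom (id 15, lvl 1).
Iteration 2: rows with boss_id in {12,15} -> Ivan (id 13, lvl 2), Nina (id 14, lvl 2).
Iteration 3: rows with boss_id in {13,14} -> Eve (id 16, lvl 3).
Iteration 4: no rows with boss_id in {16}; recursion stops.
SUM(lvl) = 0 + 1 + 1 + 2 + 2 + 3 = 9.

9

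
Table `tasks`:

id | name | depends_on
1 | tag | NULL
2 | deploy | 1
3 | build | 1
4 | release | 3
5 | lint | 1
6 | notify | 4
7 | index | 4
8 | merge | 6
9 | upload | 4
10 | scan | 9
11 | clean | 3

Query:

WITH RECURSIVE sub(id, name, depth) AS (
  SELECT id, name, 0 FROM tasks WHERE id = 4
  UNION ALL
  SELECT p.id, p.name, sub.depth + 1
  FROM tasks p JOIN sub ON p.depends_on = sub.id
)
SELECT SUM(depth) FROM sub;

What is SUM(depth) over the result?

7

Base: id=4 (release) at depth 0.
Iteration 1: rows with depends_on in {4} -> notify (id 6, depth 1), index (id 7, depth 1), upload (id 9, depth 1).
Iteration 2: rows with depends_on in {6,7,9} -> merge (id 8, depth 2), scan (id 10, depth 2).
Iteration 3: no rows with depends_on in {8,10}; recursion stops.
SUM(depth) = 0 + 1 + 1 + 1 + 2 + 2 = 7.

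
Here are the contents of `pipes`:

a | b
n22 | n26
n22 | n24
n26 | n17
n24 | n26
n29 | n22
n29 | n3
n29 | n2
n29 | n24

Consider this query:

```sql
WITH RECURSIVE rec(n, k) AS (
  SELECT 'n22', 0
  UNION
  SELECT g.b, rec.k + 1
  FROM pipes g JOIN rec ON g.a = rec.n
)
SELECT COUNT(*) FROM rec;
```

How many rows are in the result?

6

Base: (n22, k=0).
Iteration 1: edges from {n22} -> (n24, k=1), (n26, k=1).
Iteration 2: edges from {n24,n26} -> (n17, k=2), (n26, k=2).
Iteration 3: edges from {n17,n26} -> (n17, k=3).
Iteration 4: no outgoing edges from {n17}; recursion stops.
Total rows emitted: 6.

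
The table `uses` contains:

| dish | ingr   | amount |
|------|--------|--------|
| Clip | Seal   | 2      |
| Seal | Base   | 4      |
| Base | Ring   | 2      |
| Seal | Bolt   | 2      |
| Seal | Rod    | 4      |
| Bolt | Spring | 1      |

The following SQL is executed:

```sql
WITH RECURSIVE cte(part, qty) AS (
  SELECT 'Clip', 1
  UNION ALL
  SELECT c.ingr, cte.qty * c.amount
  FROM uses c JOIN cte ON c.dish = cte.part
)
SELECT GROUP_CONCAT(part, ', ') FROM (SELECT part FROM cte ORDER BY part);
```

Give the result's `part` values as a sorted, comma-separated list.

Base, Bolt, Clip, Ring, Rod, Seal, Spring

Base: (Clip, qty=1).
Iteration 1: components of {Clip} -> Seal = 1*2 = 2.
Iteration 2: components of {Seal} -> Base = 2*4 = 8, Bolt = 2*2 = 4, Rod = 2*4 = 8.
Iteration 3: components of {Base,Bolt,Rod} -> Ring = 8*2 = 16, Spring = 4*1 = 4.
Iteration 4: no further components; recursion stops.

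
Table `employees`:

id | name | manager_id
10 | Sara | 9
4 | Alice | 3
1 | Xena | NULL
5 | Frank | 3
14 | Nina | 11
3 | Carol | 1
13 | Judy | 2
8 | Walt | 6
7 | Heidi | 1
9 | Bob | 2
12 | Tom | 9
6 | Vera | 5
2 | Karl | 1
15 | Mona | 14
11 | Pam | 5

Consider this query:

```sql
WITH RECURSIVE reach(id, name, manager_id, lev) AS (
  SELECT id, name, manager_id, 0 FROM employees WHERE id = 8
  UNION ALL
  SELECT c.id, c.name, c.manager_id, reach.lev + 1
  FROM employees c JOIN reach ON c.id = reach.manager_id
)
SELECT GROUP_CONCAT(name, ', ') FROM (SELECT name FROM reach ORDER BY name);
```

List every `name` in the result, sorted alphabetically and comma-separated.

Base: id=8 (Walt), manager_id=6, lev 0.
Iteration 1: join on id=6 -> Vera (id 6, manager_id=5, lev 1).
Iteration 2: join on id=5 -> Frank (id 5, manager_id=3, lev 2).
Iteration 3: join on id=3 -> Carol (id 3, manager_id=1, lev 3).
Iteration 4: join on id=1 -> Xena (id 1, manager_id=NULL, lev 4).
Iteration 5: manager_id is NULL; no match; recursion stops.

Carol, Frank, Vera, Walt, Xena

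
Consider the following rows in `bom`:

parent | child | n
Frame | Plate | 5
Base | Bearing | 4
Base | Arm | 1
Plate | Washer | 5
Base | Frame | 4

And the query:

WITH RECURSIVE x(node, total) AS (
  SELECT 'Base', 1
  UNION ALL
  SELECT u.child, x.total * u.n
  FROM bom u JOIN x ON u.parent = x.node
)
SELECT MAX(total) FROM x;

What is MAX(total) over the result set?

Base: (Base, total=1).
Iteration 1: components of {Base} -> Arm = 1*1 = 1, Bearing = 1*4 = 4, Frame = 1*4 = 4.
Iteration 2: components of {Arm,Bearing,Frame} -> Plate = 4*5 = 20.
Iteration 3: components of {Plate} -> Washer = 20*5 = 100.
Iteration 4: no further components; recursion stops.
total values: 1, 4, 1, 4, 20, 100; the maximum is 100.

100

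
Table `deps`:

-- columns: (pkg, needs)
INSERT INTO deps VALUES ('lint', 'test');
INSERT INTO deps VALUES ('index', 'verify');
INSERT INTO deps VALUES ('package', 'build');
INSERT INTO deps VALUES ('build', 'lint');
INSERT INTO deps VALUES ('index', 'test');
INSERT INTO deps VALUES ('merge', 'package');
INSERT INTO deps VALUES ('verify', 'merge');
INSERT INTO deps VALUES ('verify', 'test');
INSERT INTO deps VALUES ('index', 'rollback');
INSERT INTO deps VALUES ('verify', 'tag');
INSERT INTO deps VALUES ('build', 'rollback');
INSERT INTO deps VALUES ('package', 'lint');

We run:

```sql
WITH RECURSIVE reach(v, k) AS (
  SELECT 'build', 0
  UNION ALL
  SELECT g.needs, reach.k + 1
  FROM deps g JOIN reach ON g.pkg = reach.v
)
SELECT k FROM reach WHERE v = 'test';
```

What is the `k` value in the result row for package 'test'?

Base: (build, k=0).
Iteration 1: edges from {build} -> (lint, k=1), (rollback, k=1).
Iteration 2: edges from {lint,rollback} -> (test, k=2).
Iteration 3: no outgoing edges from {test}; recursion stops.

2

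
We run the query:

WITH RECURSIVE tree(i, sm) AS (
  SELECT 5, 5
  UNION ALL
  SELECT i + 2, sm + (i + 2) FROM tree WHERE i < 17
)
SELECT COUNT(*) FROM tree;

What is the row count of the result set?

Base: i=5, sm=5.
Iteration 1: 5 < 17 holds -> i = 5 + 2 = 7, sm = 5 + 7 = 12.
Iteration 2: 7 < 17 holds -> i = 7 + 2 = 9, sm = 12 + 9 = 21.
Iteration 3: 9 < 17 holds -> i = 9 + 2 = 11, sm = 21 + 11 = 32.
Iteration 4: 11 < 17 holds -> i = 11 + 2 = 13, sm = 32 + 13 = 45.
Iteration 5: 13 < 17 holds -> i = 13 + 2 = 15, sm = 45 + 15 = 60.
Iteration 6: 15 < 17 holds -> i = 15 + 2 = 17, sm = 60 + 17 = 77.
Iteration 7: 17 < 17 fails; recursion stops.
Total rows emitted: 7.

7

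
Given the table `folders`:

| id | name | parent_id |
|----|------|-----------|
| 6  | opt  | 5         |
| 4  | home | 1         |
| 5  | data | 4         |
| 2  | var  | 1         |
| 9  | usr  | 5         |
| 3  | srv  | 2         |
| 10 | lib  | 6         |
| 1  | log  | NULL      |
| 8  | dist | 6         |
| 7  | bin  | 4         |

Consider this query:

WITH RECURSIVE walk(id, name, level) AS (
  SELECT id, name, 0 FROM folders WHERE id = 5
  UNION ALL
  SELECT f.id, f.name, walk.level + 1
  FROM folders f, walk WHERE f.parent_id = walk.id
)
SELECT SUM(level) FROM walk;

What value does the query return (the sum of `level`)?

Base: id=5 (data) at level 0.
Iteration 1: rows with parent_id in {5} -> opt (id 6, level 1), usr (id 9, level 1).
Iteration 2: rows with parent_id in {6,9} -> dist (id 8, level 2), lib (id 10, level 2).
Iteration 3: no rows with parent_id in {8,10}; recursion stops.
SUM(level) = 0 + 1 + 1 + 2 + 2 = 6.

6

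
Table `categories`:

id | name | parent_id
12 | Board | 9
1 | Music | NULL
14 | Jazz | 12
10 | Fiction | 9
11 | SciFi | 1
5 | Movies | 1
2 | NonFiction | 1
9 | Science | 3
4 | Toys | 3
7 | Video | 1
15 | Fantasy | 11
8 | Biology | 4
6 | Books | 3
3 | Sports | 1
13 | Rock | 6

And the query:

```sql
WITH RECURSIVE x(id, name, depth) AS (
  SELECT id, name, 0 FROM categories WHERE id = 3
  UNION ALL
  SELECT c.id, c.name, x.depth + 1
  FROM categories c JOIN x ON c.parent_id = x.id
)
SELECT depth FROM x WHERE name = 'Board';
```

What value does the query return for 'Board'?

Base: id=3 (Sports) at depth 0.
Iteration 1: rows with parent_id in {3} -> Toys (id 4, depth 1), Books (id 6, depth 1), Science (id 9, depth 1).
Iteration 2: rows with parent_id in {4,6,9} -> Biology (id 8, depth 2), Fiction (id 10, depth 2), Board (id 12, depth 2), Rock (id 13, depth 2).
Iteration 3: rows with parent_id in {8,10,12,13} -> Jazz (id 14, depth 3).
Iteration 4: no rows with parent_id in {14}; recursion stops.

2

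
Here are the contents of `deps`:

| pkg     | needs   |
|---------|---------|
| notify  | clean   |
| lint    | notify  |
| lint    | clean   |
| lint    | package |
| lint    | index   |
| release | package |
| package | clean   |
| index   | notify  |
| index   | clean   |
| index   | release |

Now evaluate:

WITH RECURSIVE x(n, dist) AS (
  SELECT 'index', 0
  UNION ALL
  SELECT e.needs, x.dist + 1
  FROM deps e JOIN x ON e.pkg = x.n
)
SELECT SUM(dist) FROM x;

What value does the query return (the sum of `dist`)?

Base: (index, dist=0).
Iteration 1: edges from {index} -> (clean, dist=1), (notify, dist=1), (release, dist=1).
Iteration 2: edges from {clean,notify,release} -> (clean, dist=2), (package, dist=2).
Iteration 3: edges from {clean,package} -> (clean, dist=3).
Iteration 4: no outgoing edges from {clean}; recursion stops.
SUM(dist) = 0 + 1 + 1 + 1 + 2 + 2 + 3 = 10.

10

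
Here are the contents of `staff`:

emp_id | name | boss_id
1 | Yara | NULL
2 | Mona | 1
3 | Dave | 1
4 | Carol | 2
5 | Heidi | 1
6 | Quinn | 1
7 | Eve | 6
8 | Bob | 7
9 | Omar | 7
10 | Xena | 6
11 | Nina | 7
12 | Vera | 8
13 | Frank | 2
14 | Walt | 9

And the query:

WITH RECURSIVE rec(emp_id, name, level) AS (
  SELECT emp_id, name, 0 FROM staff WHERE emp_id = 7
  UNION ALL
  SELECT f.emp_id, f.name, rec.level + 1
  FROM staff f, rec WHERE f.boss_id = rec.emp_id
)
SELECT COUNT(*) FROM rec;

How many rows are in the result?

6

Base: emp_id=7 (Eve) at level 0.
Iteration 1: rows with boss_id in {7} -> Bob (id 8, level 1), Omar (id 9, level 1), Nina (id 11, level 1).
Iteration 2: rows with boss_id in {8,9,11} -> Vera (id 12, level 2), Walt (id 14, level 2).
Iteration 3: no rows with boss_id in {12,14}; recursion stops.
Total rows emitted: 6.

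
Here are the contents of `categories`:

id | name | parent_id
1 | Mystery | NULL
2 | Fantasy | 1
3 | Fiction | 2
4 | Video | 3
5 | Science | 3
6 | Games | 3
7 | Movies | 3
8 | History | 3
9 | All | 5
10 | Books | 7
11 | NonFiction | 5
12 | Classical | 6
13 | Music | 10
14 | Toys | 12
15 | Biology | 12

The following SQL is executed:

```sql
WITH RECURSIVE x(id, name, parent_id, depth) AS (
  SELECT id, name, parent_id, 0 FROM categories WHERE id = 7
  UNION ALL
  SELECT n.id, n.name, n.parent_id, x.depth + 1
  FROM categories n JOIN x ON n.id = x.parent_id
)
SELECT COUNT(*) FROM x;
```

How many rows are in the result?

4

Base: id=7 (Movies), parent_id=3, depth 0.
Iteration 1: join on id=3 -> Fiction (id 3, parent_id=2, depth 1).
Iteration 2: join on id=2 -> Fantasy (id 2, parent_id=1, depth 2).
Iteration 3: join on id=1 -> Mystery (id 1, parent_id=NULL, depth 3).
Iteration 4: parent_id is NULL; no match; recursion stops.
Total rows emitted: 4.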